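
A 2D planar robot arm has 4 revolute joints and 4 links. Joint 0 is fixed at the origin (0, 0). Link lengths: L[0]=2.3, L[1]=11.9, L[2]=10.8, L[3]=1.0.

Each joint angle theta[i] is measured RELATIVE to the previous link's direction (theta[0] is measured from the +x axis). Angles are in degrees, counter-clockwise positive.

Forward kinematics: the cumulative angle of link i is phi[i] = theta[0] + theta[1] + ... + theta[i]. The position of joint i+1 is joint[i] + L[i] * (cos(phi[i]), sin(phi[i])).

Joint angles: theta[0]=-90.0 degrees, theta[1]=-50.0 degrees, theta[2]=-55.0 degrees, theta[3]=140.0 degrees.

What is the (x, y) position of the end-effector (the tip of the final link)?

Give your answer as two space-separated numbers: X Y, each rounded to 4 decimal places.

joint[0] = (0.0000, 0.0000)  (base)
link 0: phi[0] = -90 = -90 deg
  cos(-90 deg) = 0.0000, sin(-90 deg) = -1.0000
  joint[1] = (0.0000, 0.0000) + 2.3 * (0.0000, -1.0000) = (0.0000 + 0.0000, 0.0000 + -2.3000) = (0.0000, -2.3000)
link 1: phi[1] = -90 + -50 = -140 deg
  cos(-140 deg) = -0.7660, sin(-140 deg) = -0.6428
  joint[2] = (0.0000, -2.3000) + 11.9 * (-0.7660, -0.6428) = (0.0000 + -9.1159, -2.3000 + -7.6492) = (-9.1159, -9.9492)
link 2: phi[2] = -90 + -50 + -55 = -195 deg
  cos(-195 deg) = -0.9659, sin(-195 deg) = 0.2588
  joint[3] = (-9.1159, -9.9492) + 10.8 * (-0.9659, 0.2588) = (-9.1159 + -10.4320, -9.9492 + 2.7952) = (-19.5479, -7.1539)
link 3: phi[3] = -90 + -50 + -55 + 140 = -55 deg
  cos(-55 deg) = 0.5736, sin(-55 deg) = -0.8192
  joint[4] = (-19.5479, -7.1539) + 1 * (0.5736, -0.8192) = (-19.5479 + 0.5736, -7.1539 + -0.8192) = (-18.9744, -7.9731)
End effector: (-18.9744, -7.9731)

Answer: -18.9744 -7.9731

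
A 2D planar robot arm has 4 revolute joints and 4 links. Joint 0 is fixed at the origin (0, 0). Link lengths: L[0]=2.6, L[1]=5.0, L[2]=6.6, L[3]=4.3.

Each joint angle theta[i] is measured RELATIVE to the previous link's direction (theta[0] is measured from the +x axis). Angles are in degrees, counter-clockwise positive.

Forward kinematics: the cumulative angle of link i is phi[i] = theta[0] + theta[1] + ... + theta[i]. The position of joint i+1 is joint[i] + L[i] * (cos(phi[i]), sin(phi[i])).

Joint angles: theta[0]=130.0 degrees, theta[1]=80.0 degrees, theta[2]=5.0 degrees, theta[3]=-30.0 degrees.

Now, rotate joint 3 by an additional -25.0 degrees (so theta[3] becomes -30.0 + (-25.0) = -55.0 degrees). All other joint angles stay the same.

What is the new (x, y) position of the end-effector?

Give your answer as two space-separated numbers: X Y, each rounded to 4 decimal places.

joint[0] = (0.0000, 0.0000)  (base)
link 0: phi[0] = 130 = 130 deg
  cos(130 deg) = -0.6428, sin(130 deg) = 0.7660
  joint[1] = (0.0000, 0.0000) + 2.6 * (-0.6428, 0.7660) = (0.0000 + -1.6712, 0.0000 + 1.9917) = (-1.6712, 1.9917)
link 1: phi[1] = 130 + 80 = 210 deg
  cos(210 deg) = -0.8660, sin(210 deg) = -0.5000
  joint[2] = (-1.6712, 1.9917) + 5 * (-0.8660, -0.5000) = (-1.6712 + -4.3301, 1.9917 + -2.5000) = (-6.0014, -0.5083)
link 2: phi[2] = 130 + 80 + 5 = 215 deg
  cos(215 deg) = -0.8192, sin(215 deg) = -0.5736
  joint[3] = (-6.0014, -0.5083) + 6.6 * (-0.8192, -0.5736) = (-6.0014 + -5.4064, -0.5083 + -3.7856) = (-11.4078, -4.2939)
link 3: phi[3] = 130 + 80 + 5 + -55 = 160 deg
  cos(160 deg) = -0.9397, sin(160 deg) = 0.3420
  joint[4] = (-11.4078, -4.2939) + 4.3 * (-0.9397, 0.3420) = (-11.4078 + -4.0407, -4.2939 + 1.4707) = (-15.4485, -2.8232)
End effector: (-15.4485, -2.8232)

Answer: -15.4485 -2.8232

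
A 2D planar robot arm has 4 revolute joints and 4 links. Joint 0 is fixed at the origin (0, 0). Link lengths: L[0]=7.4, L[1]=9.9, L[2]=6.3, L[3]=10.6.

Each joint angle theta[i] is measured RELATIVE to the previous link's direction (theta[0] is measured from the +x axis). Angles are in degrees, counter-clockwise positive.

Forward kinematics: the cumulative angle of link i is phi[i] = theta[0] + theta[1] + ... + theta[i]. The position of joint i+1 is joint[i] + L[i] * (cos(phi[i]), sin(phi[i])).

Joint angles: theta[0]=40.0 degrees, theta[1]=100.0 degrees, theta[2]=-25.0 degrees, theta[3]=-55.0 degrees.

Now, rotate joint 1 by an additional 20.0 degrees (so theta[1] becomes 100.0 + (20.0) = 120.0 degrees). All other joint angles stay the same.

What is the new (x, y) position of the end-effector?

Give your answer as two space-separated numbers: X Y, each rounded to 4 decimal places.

joint[0] = (0.0000, 0.0000)  (base)
link 0: phi[0] = 40 = 40 deg
  cos(40 deg) = 0.7660, sin(40 deg) = 0.6428
  joint[1] = (0.0000, 0.0000) + 7.4 * (0.7660, 0.6428) = (0.0000 + 5.6687, 0.0000 + 4.7566) = (5.6687, 4.7566)
link 1: phi[1] = 40 + 120 = 160 deg
  cos(160 deg) = -0.9397, sin(160 deg) = 0.3420
  joint[2] = (5.6687, 4.7566) + 9.9 * (-0.9397, 0.3420) = (5.6687 + -9.3030, 4.7566 + 3.3860) = (-3.6342, 8.1426)
link 2: phi[2] = 40 + 120 + -25 = 135 deg
  cos(135 deg) = -0.7071, sin(135 deg) = 0.7071
  joint[3] = (-3.6342, 8.1426) + 6.3 * (-0.7071, 0.7071) = (-3.6342 + -4.4548, 8.1426 + 4.4548) = (-8.0890, 12.5974)
link 3: phi[3] = 40 + 120 + -25 + -55 = 80 deg
  cos(80 deg) = 0.1736, sin(80 deg) = 0.9848
  joint[4] = (-8.0890, 12.5974) + 10.6 * (0.1736, 0.9848) = (-8.0890 + 1.8407, 12.5974 + 10.4390) = (-6.2483, 23.0364)
End effector: (-6.2483, 23.0364)

Answer: -6.2483 23.0364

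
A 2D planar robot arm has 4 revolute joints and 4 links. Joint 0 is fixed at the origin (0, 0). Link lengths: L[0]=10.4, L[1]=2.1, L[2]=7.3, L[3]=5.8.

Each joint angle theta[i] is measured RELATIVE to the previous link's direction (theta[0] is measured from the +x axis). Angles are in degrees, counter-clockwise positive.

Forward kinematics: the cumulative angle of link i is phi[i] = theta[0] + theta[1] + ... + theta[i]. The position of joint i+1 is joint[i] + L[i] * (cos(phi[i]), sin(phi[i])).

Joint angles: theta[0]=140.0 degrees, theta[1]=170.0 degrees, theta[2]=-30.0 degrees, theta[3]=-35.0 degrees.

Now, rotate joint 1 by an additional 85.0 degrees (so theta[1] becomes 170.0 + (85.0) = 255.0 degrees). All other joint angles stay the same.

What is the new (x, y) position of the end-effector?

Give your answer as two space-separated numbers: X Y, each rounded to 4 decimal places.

joint[0] = (0.0000, 0.0000)  (base)
link 0: phi[0] = 140 = 140 deg
  cos(140 deg) = -0.7660, sin(140 deg) = 0.6428
  joint[1] = (0.0000, 0.0000) + 10.4 * (-0.7660, 0.6428) = (0.0000 + -7.9669, 0.0000 + 6.6850) = (-7.9669, 6.6850)
link 1: phi[1] = 140 + 255 = 395 deg
  cos(395 deg) = 0.8192, sin(395 deg) = 0.5736
  joint[2] = (-7.9669, 6.6850) + 2.1 * (0.8192, 0.5736) = (-7.9669 + 1.7202, 6.6850 + 1.2045) = (-6.2466, 7.8895)
link 2: phi[2] = 140 + 255 + -30 = 365 deg
  cos(365 deg) = 0.9962, sin(365 deg) = 0.0872
  joint[3] = (-6.2466, 7.8895) + 7.3 * (0.9962, 0.0872) = (-6.2466 + 7.2722, 7.8895 + 0.6362) = (1.0256, 8.5257)
link 3: phi[3] = 140 + 255 + -30 + -35 = 330 deg
  cos(330 deg) = 0.8660, sin(330 deg) = -0.5000
  joint[4] = (1.0256, 8.5257) + 5.8 * (0.8660, -0.5000) = (1.0256 + 5.0229, 8.5257 + -2.9000) = (6.0485, 5.6257)
End effector: (6.0485, 5.6257)

Answer: 6.0485 5.6257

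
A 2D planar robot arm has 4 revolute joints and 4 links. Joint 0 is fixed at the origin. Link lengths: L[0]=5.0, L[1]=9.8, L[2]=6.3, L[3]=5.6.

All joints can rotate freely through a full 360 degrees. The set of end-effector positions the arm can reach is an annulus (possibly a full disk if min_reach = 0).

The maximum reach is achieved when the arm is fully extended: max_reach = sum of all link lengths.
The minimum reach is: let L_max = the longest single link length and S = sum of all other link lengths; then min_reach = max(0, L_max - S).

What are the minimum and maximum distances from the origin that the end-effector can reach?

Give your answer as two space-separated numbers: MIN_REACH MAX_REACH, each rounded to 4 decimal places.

Link lengths: [5.0, 9.8, 6.3, 5.6]
max_reach = 5 + 9.8 + 6.3 + 5.6 = 26.7
L_max = max([5.0, 9.8, 6.3, 5.6]) = 9.8
S (sum of others) = 26.7 - 9.8 = 16.9
min_reach = max(0, 9.8 - 16.9) = max(0, -7.1) = 0

Answer: 0.0000 26.7000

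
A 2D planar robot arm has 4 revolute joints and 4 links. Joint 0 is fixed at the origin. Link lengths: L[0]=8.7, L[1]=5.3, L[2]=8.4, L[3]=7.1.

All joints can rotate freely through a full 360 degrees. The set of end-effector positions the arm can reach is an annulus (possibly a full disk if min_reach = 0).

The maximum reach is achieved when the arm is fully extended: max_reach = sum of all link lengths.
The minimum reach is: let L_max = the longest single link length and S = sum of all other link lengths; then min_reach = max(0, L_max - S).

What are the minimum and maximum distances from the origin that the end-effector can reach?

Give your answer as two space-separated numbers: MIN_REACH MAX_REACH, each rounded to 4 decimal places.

Answer: 0.0000 29.5000

Derivation:
Link lengths: [8.7, 5.3, 8.4, 7.1]
max_reach = 8.7 + 5.3 + 8.4 + 7.1 = 29.5
L_max = max([8.7, 5.3, 8.4, 7.1]) = 8.7
S (sum of others) = 29.5 - 8.7 = 20.8
min_reach = max(0, 8.7 - 20.8) = max(0, -12.1) = 0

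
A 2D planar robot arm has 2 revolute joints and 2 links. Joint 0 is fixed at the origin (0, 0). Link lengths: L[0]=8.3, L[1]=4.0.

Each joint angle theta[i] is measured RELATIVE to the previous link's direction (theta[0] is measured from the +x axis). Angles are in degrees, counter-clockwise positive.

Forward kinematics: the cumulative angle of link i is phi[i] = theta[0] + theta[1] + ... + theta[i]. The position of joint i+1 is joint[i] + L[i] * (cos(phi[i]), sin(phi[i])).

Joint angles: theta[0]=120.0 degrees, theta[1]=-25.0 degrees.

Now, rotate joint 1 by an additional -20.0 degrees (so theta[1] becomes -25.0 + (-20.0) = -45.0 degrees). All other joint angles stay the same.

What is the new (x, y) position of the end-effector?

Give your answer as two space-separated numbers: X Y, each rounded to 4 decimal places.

Answer: -3.1147 11.0517

Derivation:
joint[0] = (0.0000, 0.0000)  (base)
link 0: phi[0] = 120 = 120 deg
  cos(120 deg) = -0.5000, sin(120 deg) = 0.8660
  joint[1] = (0.0000, 0.0000) + 8.3 * (-0.5000, 0.8660) = (0.0000 + -4.1500, 0.0000 + 7.1880) = (-4.1500, 7.1880)
link 1: phi[1] = 120 + -45 = 75 deg
  cos(75 deg) = 0.2588, sin(75 deg) = 0.9659
  joint[2] = (-4.1500, 7.1880) + 4 * (0.2588, 0.9659) = (-4.1500 + 1.0353, 7.1880 + 3.8637) = (-3.1147, 11.0517)
End effector: (-3.1147, 11.0517)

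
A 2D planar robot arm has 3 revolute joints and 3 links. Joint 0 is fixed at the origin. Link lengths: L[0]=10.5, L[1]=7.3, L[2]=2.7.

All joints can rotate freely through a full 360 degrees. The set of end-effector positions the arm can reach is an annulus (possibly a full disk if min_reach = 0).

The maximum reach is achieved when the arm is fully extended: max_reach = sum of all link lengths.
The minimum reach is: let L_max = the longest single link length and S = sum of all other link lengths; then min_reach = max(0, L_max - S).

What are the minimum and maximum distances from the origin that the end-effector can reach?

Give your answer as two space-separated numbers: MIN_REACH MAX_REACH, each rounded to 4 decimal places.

Link lengths: [10.5, 7.3, 2.7]
max_reach = 10.5 + 7.3 + 2.7 = 20.5
L_max = max([10.5, 7.3, 2.7]) = 10.5
S (sum of others) = 20.5 - 10.5 = 10
min_reach = max(0, 10.5 - 10) = max(0, 0.5) = 0.5

Answer: 0.5000 20.5000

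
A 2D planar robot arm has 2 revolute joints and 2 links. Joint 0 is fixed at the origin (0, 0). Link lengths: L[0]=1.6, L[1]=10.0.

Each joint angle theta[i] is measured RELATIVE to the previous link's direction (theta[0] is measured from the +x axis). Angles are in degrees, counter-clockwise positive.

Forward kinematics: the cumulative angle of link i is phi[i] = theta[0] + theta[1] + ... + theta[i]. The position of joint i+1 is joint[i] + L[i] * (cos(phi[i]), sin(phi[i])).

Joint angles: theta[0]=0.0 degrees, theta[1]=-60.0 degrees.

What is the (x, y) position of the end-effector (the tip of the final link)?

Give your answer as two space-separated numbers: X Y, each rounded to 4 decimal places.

joint[0] = (0.0000, 0.0000)  (base)
link 0: phi[0] = 0 = 0 deg
  cos(0 deg) = 1.0000, sin(0 deg) = 0.0000
  joint[1] = (0.0000, 0.0000) + 1.6 * (1.0000, 0.0000) = (0.0000 + 1.6000, 0.0000 + 0.0000) = (1.6000, 0.0000)
link 1: phi[1] = 0 + -60 = -60 deg
  cos(-60 deg) = 0.5000, sin(-60 deg) = -0.8660
  joint[2] = (1.6000, 0.0000) + 10 * (0.5000, -0.8660) = (1.6000 + 5.0000, 0.0000 + -8.6603) = (6.6000, -8.6603)
End effector: (6.6000, -8.6603)

Answer: 6.6000 -8.6603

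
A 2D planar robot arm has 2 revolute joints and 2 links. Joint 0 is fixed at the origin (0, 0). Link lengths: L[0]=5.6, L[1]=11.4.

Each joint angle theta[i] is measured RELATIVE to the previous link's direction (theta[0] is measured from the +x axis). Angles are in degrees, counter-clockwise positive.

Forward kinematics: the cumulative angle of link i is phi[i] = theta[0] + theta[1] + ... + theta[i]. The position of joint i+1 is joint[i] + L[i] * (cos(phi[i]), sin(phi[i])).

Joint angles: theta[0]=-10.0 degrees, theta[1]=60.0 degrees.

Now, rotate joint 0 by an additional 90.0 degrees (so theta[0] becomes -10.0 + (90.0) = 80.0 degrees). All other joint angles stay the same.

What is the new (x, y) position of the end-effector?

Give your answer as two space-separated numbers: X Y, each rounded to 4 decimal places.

joint[0] = (0.0000, 0.0000)  (base)
link 0: phi[0] = 80 = 80 deg
  cos(80 deg) = 0.1736, sin(80 deg) = 0.9848
  joint[1] = (0.0000, 0.0000) + 5.6 * (0.1736, 0.9848) = (0.0000 + 0.9724, 0.0000 + 5.5149) = (0.9724, 5.5149)
link 1: phi[1] = 80 + 60 = 140 deg
  cos(140 deg) = -0.7660, sin(140 deg) = 0.6428
  joint[2] = (0.9724, 5.5149) + 11.4 * (-0.7660, 0.6428) = (0.9724 + -8.7329, 5.5149 + 7.3278) = (-7.7605, 12.8427)
End effector: (-7.7605, 12.8427)

Answer: -7.7605 12.8427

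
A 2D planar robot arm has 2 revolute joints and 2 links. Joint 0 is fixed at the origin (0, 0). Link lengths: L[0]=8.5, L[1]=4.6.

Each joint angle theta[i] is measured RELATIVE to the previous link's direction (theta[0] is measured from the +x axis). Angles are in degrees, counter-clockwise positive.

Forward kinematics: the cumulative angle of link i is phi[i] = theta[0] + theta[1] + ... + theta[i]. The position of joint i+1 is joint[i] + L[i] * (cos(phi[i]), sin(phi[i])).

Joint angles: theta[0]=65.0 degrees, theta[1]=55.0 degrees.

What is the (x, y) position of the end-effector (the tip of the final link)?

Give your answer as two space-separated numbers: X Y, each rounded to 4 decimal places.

joint[0] = (0.0000, 0.0000)  (base)
link 0: phi[0] = 65 = 65 deg
  cos(65 deg) = 0.4226, sin(65 deg) = 0.9063
  joint[1] = (0.0000, 0.0000) + 8.5 * (0.4226, 0.9063) = (0.0000 + 3.5923, 0.0000 + 7.7036) = (3.5923, 7.7036)
link 1: phi[1] = 65 + 55 = 120 deg
  cos(120 deg) = -0.5000, sin(120 deg) = 0.8660
  joint[2] = (3.5923, 7.7036) + 4.6 * (-0.5000, 0.8660) = (3.5923 + -2.3000, 7.7036 + 3.9837) = (1.2923, 11.6873)
End effector: (1.2923, 11.6873)

Answer: 1.2923 11.6873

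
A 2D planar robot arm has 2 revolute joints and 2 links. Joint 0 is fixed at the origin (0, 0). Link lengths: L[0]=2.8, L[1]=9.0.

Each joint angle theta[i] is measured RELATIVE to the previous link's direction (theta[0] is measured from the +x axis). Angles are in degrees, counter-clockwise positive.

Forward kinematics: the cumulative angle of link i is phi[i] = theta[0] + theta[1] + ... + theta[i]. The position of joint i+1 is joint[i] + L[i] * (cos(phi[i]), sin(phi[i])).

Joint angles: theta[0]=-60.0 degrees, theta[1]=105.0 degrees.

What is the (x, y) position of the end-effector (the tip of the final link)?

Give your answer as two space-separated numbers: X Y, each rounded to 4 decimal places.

joint[0] = (0.0000, 0.0000)  (base)
link 0: phi[0] = -60 = -60 deg
  cos(-60 deg) = 0.5000, sin(-60 deg) = -0.8660
  joint[1] = (0.0000, 0.0000) + 2.8 * (0.5000, -0.8660) = (0.0000 + 1.4000, 0.0000 + -2.4249) = (1.4000, -2.4249)
link 1: phi[1] = -60 + 105 = 45 deg
  cos(45 deg) = 0.7071, sin(45 deg) = 0.7071
  joint[2] = (1.4000, -2.4249) + 9 * (0.7071, 0.7071) = (1.4000 + 6.3640, -2.4249 + 6.3640) = (7.7640, 3.9391)
End effector: (7.7640, 3.9391)

Answer: 7.7640 3.9391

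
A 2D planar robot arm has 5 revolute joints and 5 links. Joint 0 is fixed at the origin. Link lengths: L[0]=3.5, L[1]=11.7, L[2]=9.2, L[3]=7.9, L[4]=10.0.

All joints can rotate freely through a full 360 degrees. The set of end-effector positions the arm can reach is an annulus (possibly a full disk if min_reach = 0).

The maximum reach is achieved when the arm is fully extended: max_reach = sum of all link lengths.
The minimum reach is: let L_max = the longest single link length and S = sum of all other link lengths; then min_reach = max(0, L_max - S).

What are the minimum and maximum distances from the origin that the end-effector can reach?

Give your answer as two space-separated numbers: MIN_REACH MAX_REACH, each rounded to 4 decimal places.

Answer: 0.0000 42.3000

Derivation:
Link lengths: [3.5, 11.7, 9.2, 7.9, 10.0]
max_reach = 3.5 + 11.7 + 9.2 + 7.9 + 10 = 42.3
L_max = max([3.5, 11.7, 9.2, 7.9, 10.0]) = 11.7
S (sum of others) = 42.3 - 11.7 = 30.6
min_reach = max(0, 11.7 - 30.6) = max(0, -18.9) = 0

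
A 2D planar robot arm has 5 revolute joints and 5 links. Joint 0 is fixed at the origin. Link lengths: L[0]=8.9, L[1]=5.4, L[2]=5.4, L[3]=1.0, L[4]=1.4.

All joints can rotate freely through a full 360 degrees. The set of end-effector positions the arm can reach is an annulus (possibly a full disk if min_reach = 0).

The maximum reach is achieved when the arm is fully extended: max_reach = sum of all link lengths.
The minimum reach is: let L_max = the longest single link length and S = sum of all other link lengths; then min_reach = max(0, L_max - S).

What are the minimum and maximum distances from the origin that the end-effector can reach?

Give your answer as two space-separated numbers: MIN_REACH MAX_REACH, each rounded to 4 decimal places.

Link lengths: [8.9, 5.4, 5.4, 1.0, 1.4]
max_reach = 8.9 + 5.4 + 5.4 + 1 + 1.4 = 22.1
L_max = max([8.9, 5.4, 5.4, 1.0, 1.4]) = 8.9
S (sum of others) = 22.1 - 8.9 = 13.2
min_reach = max(0, 8.9 - 13.2) = max(0, -4.3) = 0

Answer: 0.0000 22.1000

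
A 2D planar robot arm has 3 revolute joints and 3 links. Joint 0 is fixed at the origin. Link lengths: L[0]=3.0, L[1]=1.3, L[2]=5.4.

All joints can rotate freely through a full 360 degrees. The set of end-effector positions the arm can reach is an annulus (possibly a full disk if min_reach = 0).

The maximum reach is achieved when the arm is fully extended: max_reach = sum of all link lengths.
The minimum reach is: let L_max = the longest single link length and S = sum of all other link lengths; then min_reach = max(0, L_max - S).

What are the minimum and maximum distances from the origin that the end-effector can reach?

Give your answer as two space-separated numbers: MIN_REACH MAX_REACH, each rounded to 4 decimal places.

Answer: 1.1000 9.7000

Derivation:
Link lengths: [3.0, 1.3, 5.4]
max_reach = 3 + 1.3 + 5.4 = 9.7
L_max = max([3.0, 1.3, 5.4]) = 5.4
S (sum of others) = 9.7 - 5.4 = 4.3
min_reach = max(0, 5.4 - 4.3) = max(0, 1.1) = 1.1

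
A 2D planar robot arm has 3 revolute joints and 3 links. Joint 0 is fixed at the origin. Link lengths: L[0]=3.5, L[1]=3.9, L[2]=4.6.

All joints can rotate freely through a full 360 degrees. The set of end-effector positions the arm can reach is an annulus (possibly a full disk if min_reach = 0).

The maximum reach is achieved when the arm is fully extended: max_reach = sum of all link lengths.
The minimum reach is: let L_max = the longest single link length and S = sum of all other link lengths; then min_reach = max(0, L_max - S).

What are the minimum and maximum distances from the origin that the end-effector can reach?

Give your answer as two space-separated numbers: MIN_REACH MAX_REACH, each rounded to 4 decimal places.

Link lengths: [3.5, 3.9, 4.6]
max_reach = 3.5 + 3.9 + 4.6 = 12
L_max = max([3.5, 3.9, 4.6]) = 4.6
S (sum of others) = 12 - 4.6 = 7.4
min_reach = max(0, 4.6 - 7.4) = max(0, -2.8) = 0

Answer: 0.0000 12.0000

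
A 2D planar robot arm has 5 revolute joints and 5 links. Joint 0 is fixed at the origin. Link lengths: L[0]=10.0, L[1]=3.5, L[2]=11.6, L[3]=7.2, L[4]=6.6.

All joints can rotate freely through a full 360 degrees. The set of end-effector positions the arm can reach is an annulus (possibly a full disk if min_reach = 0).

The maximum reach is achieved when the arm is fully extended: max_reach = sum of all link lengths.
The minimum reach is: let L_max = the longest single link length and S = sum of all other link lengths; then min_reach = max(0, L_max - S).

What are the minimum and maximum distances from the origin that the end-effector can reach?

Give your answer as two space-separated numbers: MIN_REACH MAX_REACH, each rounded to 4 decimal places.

Link lengths: [10.0, 3.5, 11.6, 7.2, 6.6]
max_reach = 10 + 3.5 + 11.6 + 7.2 + 6.6 = 38.9
L_max = max([10.0, 3.5, 11.6, 7.2, 6.6]) = 11.6
S (sum of others) = 38.9 - 11.6 = 27.3
min_reach = max(0, 11.6 - 27.3) = max(0, -15.7) = 0

Answer: 0.0000 38.9000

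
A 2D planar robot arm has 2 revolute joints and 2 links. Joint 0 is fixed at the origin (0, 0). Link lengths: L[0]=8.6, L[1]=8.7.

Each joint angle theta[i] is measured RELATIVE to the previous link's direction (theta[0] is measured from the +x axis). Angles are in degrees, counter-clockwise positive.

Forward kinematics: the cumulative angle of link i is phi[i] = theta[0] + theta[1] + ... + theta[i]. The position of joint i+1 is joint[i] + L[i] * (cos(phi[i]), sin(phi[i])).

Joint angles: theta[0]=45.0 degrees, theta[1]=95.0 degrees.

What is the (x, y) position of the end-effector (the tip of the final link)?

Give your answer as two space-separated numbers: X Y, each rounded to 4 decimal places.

Answer: -0.5835 11.6734

Derivation:
joint[0] = (0.0000, 0.0000)  (base)
link 0: phi[0] = 45 = 45 deg
  cos(45 deg) = 0.7071, sin(45 deg) = 0.7071
  joint[1] = (0.0000, 0.0000) + 8.6 * (0.7071, 0.7071) = (0.0000 + 6.0811, 0.0000 + 6.0811) = (6.0811, 6.0811)
link 1: phi[1] = 45 + 95 = 140 deg
  cos(140 deg) = -0.7660, sin(140 deg) = 0.6428
  joint[2] = (6.0811, 6.0811) + 8.7 * (-0.7660, 0.6428) = (6.0811 + -6.6646, 6.0811 + 5.5923) = (-0.5835, 11.6734)
End effector: (-0.5835, 11.6734)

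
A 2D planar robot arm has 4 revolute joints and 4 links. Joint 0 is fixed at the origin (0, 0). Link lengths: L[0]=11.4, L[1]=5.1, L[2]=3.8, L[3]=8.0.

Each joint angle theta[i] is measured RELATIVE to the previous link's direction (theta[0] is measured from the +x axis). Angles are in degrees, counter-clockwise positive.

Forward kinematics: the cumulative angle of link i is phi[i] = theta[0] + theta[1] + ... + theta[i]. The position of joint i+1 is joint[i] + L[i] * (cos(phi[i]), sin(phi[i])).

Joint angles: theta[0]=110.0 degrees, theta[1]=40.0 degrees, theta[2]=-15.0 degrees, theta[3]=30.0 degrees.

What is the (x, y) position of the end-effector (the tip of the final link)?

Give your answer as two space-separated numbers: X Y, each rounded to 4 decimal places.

Answer: -18.7302 18.0201

Derivation:
joint[0] = (0.0000, 0.0000)  (base)
link 0: phi[0] = 110 = 110 deg
  cos(110 deg) = -0.3420, sin(110 deg) = 0.9397
  joint[1] = (0.0000, 0.0000) + 11.4 * (-0.3420, 0.9397) = (0.0000 + -3.8990, 0.0000 + 10.7125) = (-3.8990, 10.7125)
link 1: phi[1] = 110 + 40 = 150 deg
  cos(150 deg) = -0.8660, sin(150 deg) = 0.5000
  joint[2] = (-3.8990, 10.7125) + 5.1 * (-0.8660, 0.5000) = (-3.8990 + -4.4167, 10.7125 + 2.5500) = (-8.3158, 13.2625)
link 2: phi[2] = 110 + 40 + -15 = 135 deg
  cos(135 deg) = -0.7071, sin(135 deg) = 0.7071
  joint[3] = (-8.3158, 13.2625) + 3.8 * (-0.7071, 0.7071) = (-8.3158 + -2.6870, 13.2625 + 2.6870) = (-11.0028, 15.9495)
link 3: phi[3] = 110 + 40 + -15 + 30 = 165 deg
  cos(165 deg) = -0.9659, sin(165 deg) = 0.2588
  joint[4] = (-11.0028, 15.9495) + 8 * (-0.9659, 0.2588) = (-11.0028 + -7.7274, 15.9495 + 2.0706) = (-18.7302, 18.0201)
End effector: (-18.7302, 18.0201)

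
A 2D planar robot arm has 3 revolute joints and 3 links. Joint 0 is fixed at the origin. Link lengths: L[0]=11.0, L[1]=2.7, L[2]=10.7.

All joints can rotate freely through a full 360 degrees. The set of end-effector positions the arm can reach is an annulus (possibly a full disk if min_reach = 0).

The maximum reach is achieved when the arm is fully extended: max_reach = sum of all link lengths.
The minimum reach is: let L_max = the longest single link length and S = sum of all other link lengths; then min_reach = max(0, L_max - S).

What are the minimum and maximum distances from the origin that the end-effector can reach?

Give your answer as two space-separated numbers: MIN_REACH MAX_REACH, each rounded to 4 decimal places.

Link lengths: [11.0, 2.7, 10.7]
max_reach = 11 + 2.7 + 10.7 = 24.4
L_max = max([11.0, 2.7, 10.7]) = 11
S (sum of others) = 24.4 - 11 = 13.4
min_reach = max(0, 11 - 13.4) = max(0, -2.4) = 0

Answer: 0.0000 24.4000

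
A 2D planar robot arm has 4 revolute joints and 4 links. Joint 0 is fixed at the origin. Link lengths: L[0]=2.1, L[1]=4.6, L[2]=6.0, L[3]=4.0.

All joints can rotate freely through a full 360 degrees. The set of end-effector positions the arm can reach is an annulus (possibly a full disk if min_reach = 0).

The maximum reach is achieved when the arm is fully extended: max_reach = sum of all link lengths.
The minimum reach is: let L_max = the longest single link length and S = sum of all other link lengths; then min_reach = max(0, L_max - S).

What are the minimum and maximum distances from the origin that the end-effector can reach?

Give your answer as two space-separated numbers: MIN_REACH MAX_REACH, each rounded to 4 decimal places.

Link lengths: [2.1, 4.6, 6.0, 4.0]
max_reach = 2.1 + 4.6 + 6 + 4 = 16.7
L_max = max([2.1, 4.6, 6.0, 4.0]) = 6
S (sum of others) = 16.7 - 6 = 10.7
min_reach = max(0, 6 - 10.7) = max(0, -4.7) = 0

Answer: 0.0000 16.7000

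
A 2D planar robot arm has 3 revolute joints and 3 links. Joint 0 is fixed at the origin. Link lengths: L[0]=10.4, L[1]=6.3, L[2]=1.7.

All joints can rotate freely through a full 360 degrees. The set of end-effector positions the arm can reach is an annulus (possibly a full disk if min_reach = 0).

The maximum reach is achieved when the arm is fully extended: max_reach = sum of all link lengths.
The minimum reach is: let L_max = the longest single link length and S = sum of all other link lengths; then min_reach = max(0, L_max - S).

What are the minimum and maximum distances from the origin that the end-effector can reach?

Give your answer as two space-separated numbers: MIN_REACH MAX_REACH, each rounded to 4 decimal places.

Answer: 2.4000 18.4000

Derivation:
Link lengths: [10.4, 6.3, 1.7]
max_reach = 10.4 + 6.3 + 1.7 = 18.4
L_max = max([10.4, 6.3, 1.7]) = 10.4
S (sum of others) = 18.4 - 10.4 = 8
min_reach = max(0, 10.4 - 8) = max(0, 2.4) = 2.4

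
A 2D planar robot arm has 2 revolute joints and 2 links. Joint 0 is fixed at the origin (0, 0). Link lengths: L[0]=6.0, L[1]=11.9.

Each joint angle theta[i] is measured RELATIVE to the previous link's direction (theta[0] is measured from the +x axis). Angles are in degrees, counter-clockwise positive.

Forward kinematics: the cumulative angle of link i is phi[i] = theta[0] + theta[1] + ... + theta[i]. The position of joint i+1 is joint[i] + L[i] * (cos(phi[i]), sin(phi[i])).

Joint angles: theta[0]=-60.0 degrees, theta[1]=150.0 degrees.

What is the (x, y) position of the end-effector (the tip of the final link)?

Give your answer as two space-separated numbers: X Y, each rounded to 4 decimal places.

Answer: 3.0000 6.7038

Derivation:
joint[0] = (0.0000, 0.0000)  (base)
link 0: phi[0] = -60 = -60 deg
  cos(-60 deg) = 0.5000, sin(-60 deg) = -0.8660
  joint[1] = (0.0000, 0.0000) + 6 * (0.5000, -0.8660) = (0.0000 + 3.0000, 0.0000 + -5.1962) = (3.0000, -5.1962)
link 1: phi[1] = -60 + 150 = 90 deg
  cos(90 deg) = 0.0000, sin(90 deg) = 1.0000
  joint[2] = (3.0000, -5.1962) + 11.9 * (0.0000, 1.0000) = (3.0000 + 0.0000, -5.1962 + 11.9000) = (3.0000, 6.7038)
End effector: (3.0000, 6.7038)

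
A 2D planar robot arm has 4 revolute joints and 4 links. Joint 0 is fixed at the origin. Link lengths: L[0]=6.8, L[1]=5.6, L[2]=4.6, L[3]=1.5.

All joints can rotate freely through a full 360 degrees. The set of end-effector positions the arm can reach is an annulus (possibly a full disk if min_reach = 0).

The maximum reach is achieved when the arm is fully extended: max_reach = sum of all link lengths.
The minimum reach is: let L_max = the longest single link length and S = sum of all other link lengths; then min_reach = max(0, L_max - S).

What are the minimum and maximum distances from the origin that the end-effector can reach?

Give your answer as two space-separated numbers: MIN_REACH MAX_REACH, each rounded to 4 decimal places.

Answer: 0.0000 18.5000

Derivation:
Link lengths: [6.8, 5.6, 4.6, 1.5]
max_reach = 6.8 + 5.6 + 4.6 + 1.5 = 18.5
L_max = max([6.8, 5.6, 4.6, 1.5]) = 6.8
S (sum of others) = 18.5 - 6.8 = 11.7
min_reach = max(0, 6.8 - 11.7) = max(0, -4.9) = 0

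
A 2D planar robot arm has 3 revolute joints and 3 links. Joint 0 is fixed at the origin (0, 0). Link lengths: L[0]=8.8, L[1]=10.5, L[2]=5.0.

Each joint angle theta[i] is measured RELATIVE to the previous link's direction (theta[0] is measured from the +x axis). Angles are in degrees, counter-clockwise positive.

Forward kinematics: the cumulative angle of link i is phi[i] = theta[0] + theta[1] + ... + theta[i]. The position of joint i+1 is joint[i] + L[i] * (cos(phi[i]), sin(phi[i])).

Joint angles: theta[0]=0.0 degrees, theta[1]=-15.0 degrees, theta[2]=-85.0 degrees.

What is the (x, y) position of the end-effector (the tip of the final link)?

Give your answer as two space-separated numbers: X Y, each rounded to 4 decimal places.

Answer: 18.0740 -7.6416

Derivation:
joint[0] = (0.0000, 0.0000)  (base)
link 0: phi[0] = 0 = 0 deg
  cos(0 deg) = 1.0000, sin(0 deg) = 0.0000
  joint[1] = (0.0000, 0.0000) + 8.8 * (1.0000, 0.0000) = (0.0000 + 8.8000, 0.0000 + 0.0000) = (8.8000, 0.0000)
link 1: phi[1] = 0 + -15 = -15 deg
  cos(-15 deg) = 0.9659, sin(-15 deg) = -0.2588
  joint[2] = (8.8000, 0.0000) + 10.5 * (0.9659, -0.2588) = (8.8000 + 10.1422, 0.0000 + -2.7176) = (18.9422, -2.7176)
link 2: phi[2] = 0 + -15 + -85 = -100 deg
  cos(-100 deg) = -0.1736, sin(-100 deg) = -0.9848
  joint[3] = (18.9422, -2.7176) + 5 * (-0.1736, -0.9848) = (18.9422 + -0.8682, -2.7176 + -4.9240) = (18.0740, -7.6416)
End effector: (18.0740, -7.6416)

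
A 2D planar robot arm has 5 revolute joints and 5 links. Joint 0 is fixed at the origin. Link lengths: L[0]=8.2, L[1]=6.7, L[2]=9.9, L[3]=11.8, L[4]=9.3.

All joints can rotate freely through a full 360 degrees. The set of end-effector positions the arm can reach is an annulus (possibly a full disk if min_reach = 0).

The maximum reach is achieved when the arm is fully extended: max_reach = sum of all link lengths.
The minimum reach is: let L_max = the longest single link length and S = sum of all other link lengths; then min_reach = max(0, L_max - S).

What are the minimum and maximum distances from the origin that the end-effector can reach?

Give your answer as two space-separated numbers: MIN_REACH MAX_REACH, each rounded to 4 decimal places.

Link lengths: [8.2, 6.7, 9.9, 11.8, 9.3]
max_reach = 8.2 + 6.7 + 9.9 + 11.8 + 9.3 = 45.9
L_max = max([8.2, 6.7, 9.9, 11.8, 9.3]) = 11.8
S (sum of others) = 45.9 - 11.8 = 34.1
min_reach = max(0, 11.8 - 34.1) = max(0, -22.3) = 0

Answer: 0.0000 45.9000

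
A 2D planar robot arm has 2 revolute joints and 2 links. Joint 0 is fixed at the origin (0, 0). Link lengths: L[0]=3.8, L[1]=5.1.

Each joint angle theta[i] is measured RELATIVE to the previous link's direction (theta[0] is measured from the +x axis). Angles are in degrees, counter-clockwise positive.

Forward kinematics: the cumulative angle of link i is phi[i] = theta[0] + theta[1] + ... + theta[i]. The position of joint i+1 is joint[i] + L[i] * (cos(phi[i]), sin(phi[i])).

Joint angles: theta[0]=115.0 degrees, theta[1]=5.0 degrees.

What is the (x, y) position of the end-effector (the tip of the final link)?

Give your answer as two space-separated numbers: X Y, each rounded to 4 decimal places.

Answer: -4.1559 7.8607

Derivation:
joint[0] = (0.0000, 0.0000)  (base)
link 0: phi[0] = 115 = 115 deg
  cos(115 deg) = -0.4226, sin(115 deg) = 0.9063
  joint[1] = (0.0000, 0.0000) + 3.8 * (-0.4226, 0.9063) = (0.0000 + -1.6059, 0.0000 + 3.4440) = (-1.6059, 3.4440)
link 1: phi[1] = 115 + 5 = 120 deg
  cos(120 deg) = -0.5000, sin(120 deg) = 0.8660
  joint[2] = (-1.6059, 3.4440) + 5.1 * (-0.5000, 0.8660) = (-1.6059 + -2.5500, 3.4440 + 4.4167) = (-4.1559, 7.8607)
End effector: (-4.1559, 7.8607)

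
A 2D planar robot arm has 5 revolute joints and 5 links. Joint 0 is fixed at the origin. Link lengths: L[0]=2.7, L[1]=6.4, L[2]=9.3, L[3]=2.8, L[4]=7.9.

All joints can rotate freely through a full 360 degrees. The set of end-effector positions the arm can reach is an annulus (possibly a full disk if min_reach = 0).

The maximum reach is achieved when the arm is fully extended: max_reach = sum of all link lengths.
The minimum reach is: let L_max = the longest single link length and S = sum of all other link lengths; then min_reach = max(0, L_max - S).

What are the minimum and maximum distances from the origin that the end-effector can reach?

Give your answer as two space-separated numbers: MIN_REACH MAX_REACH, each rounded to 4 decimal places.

Link lengths: [2.7, 6.4, 9.3, 2.8, 7.9]
max_reach = 2.7 + 6.4 + 9.3 + 2.8 + 7.9 = 29.1
L_max = max([2.7, 6.4, 9.3, 2.8, 7.9]) = 9.3
S (sum of others) = 29.1 - 9.3 = 19.8
min_reach = max(0, 9.3 - 19.8) = max(0, -10.5) = 0

Answer: 0.0000 29.1000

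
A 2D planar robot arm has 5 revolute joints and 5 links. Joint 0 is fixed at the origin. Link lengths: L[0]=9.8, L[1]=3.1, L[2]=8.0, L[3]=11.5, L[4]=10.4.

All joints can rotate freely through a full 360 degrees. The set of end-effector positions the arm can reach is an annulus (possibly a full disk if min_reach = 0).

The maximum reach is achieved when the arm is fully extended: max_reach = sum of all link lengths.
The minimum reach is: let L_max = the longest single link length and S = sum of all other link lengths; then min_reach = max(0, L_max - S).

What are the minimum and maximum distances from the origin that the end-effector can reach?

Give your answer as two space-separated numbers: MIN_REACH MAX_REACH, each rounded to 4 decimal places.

Link lengths: [9.8, 3.1, 8.0, 11.5, 10.4]
max_reach = 9.8 + 3.1 + 8 + 11.5 + 10.4 = 42.8
L_max = max([9.8, 3.1, 8.0, 11.5, 10.4]) = 11.5
S (sum of others) = 42.8 - 11.5 = 31.3
min_reach = max(0, 11.5 - 31.3) = max(0, -19.8) = 0

Answer: 0.0000 42.8000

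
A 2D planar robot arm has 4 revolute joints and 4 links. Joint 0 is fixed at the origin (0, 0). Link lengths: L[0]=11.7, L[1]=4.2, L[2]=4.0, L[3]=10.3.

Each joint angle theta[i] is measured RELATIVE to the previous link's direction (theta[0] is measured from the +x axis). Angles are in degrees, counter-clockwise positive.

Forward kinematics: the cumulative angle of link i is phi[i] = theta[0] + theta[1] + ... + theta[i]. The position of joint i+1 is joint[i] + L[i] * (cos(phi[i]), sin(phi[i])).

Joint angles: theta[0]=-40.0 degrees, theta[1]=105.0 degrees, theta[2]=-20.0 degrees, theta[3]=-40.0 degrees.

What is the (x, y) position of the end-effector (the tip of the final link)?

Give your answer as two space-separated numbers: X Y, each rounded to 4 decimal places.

Answer: 23.8269 0.0120

Derivation:
joint[0] = (0.0000, 0.0000)  (base)
link 0: phi[0] = -40 = -40 deg
  cos(-40 deg) = 0.7660, sin(-40 deg) = -0.6428
  joint[1] = (0.0000, 0.0000) + 11.7 * (0.7660, -0.6428) = (0.0000 + 8.9627, 0.0000 + -7.5206) = (8.9627, -7.5206)
link 1: phi[1] = -40 + 105 = 65 deg
  cos(65 deg) = 0.4226, sin(65 deg) = 0.9063
  joint[2] = (8.9627, -7.5206) + 4.2 * (0.4226, 0.9063) = (8.9627 + 1.7750, -7.5206 + 3.8065) = (10.7377, -3.7141)
link 2: phi[2] = -40 + 105 + -20 = 45 deg
  cos(45 deg) = 0.7071, sin(45 deg) = 0.7071
  joint[3] = (10.7377, -3.7141) + 4 * (0.7071, 0.7071) = (10.7377 + 2.8284, -3.7141 + 2.8284) = (13.5661, -0.8857)
link 3: phi[3] = -40 + 105 + -20 + -40 = 5 deg
  cos(5 deg) = 0.9962, sin(5 deg) = 0.0872
  joint[4] = (13.5661, -0.8857) + 10.3 * (0.9962, 0.0872) = (13.5661 + 10.2608, -0.8857 + 0.8977) = (23.8269, 0.0120)
End effector: (23.8269, 0.0120)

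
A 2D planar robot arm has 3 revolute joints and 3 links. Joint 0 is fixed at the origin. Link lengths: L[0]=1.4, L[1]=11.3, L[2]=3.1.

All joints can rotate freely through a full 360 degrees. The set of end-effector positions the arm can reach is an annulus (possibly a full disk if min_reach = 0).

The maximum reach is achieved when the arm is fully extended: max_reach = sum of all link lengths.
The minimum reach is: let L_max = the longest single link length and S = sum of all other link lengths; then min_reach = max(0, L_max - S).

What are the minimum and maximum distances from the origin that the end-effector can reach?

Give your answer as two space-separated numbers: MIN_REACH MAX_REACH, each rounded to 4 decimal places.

Answer: 6.8000 15.8000

Derivation:
Link lengths: [1.4, 11.3, 3.1]
max_reach = 1.4 + 11.3 + 3.1 = 15.8
L_max = max([1.4, 11.3, 3.1]) = 11.3
S (sum of others) = 15.8 - 11.3 = 4.5
min_reach = max(0, 11.3 - 4.5) = max(0, 6.8) = 6.8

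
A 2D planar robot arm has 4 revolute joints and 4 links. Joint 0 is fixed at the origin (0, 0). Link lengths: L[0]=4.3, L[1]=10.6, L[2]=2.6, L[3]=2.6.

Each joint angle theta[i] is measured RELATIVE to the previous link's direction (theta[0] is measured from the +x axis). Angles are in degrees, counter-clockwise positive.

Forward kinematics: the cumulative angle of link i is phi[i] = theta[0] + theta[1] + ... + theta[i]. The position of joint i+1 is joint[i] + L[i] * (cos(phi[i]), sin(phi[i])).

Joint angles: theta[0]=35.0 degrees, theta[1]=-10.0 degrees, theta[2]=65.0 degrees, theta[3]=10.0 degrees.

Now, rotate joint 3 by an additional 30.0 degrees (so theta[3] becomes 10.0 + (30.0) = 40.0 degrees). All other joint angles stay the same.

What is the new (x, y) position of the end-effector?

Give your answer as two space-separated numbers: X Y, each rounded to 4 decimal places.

Answer: 11.4580 11.5378

Derivation:
joint[0] = (0.0000, 0.0000)  (base)
link 0: phi[0] = 35 = 35 deg
  cos(35 deg) = 0.8192, sin(35 deg) = 0.5736
  joint[1] = (0.0000, 0.0000) + 4.3 * (0.8192, 0.5736) = (0.0000 + 3.5224, 0.0000 + 2.4664) = (3.5224, 2.4664)
link 1: phi[1] = 35 + -10 = 25 deg
  cos(25 deg) = 0.9063, sin(25 deg) = 0.4226
  joint[2] = (3.5224, 2.4664) + 10.6 * (0.9063, 0.4226) = (3.5224 + 9.6069, 2.4664 + 4.4798) = (13.1292, 6.9461)
link 2: phi[2] = 35 + -10 + 65 = 90 deg
  cos(90 deg) = 0.0000, sin(90 deg) = 1.0000
  joint[3] = (13.1292, 6.9461) + 2.6 * (0.0000, 1.0000) = (13.1292 + 0.0000, 6.9461 + 2.6000) = (13.1292, 9.5461)
link 3: phi[3] = 35 + -10 + 65 + 40 = 130 deg
  cos(130 deg) = -0.6428, sin(130 deg) = 0.7660
  joint[4] = (13.1292, 9.5461) + 2.6 * (-0.6428, 0.7660) = (13.1292 + -1.6712, 9.5461 + 1.9917) = (11.4580, 11.5378)
End effector: (11.4580, 11.5378)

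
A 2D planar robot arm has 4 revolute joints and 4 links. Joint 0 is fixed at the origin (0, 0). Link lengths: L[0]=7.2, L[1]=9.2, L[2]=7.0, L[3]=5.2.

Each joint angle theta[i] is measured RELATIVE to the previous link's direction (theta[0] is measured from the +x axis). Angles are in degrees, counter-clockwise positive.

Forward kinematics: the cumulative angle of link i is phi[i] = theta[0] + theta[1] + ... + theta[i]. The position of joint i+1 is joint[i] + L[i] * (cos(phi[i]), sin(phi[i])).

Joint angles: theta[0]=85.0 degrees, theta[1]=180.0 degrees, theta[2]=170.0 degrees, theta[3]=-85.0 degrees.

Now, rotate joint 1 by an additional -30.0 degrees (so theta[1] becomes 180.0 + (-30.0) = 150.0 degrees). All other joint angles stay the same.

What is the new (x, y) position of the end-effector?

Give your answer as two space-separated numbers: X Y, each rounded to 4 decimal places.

joint[0] = (0.0000, 0.0000)  (base)
link 0: phi[0] = 85 = 85 deg
  cos(85 deg) = 0.0872, sin(85 deg) = 0.9962
  joint[1] = (0.0000, 0.0000) + 7.2 * (0.0872, 0.9962) = (0.0000 + 0.6275, 0.0000 + 7.1726) = (0.6275, 7.1726)
link 1: phi[1] = 85 + 150 = 235 deg
  cos(235 deg) = -0.5736, sin(235 deg) = -0.8192
  joint[2] = (0.6275, 7.1726) + 9.2 * (-0.5736, -0.8192) = (0.6275 + -5.2769, 7.1726 + -7.5362) = (-4.6494, -0.3636)
link 2: phi[2] = 85 + 150 + 170 = 405 deg
  cos(405 deg) = 0.7071, sin(405 deg) = 0.7071
  joint[3] = (-4.6494, -0.3636) + 7 * (0.7071, 0.7071) = (-4.6494 + 4.9497, -0.3636 + 4.9497) = (0.3004, 4.5862)
link 3: phi[3] = 85 + 150 + 170 + -85 = 320 deg
  cos(320 deg) = 0.7660, sin(320 deg) = -0.6428
  joint[4] = (0.3004, 4.5862) + 5.2 * (0.7660, -0.6428) = (0.3004 + 3.9834, 4.5862 + -3.3425) = (4.2838, 1.2437)
End effector: (4.2838, 1.2437)

Answer: 4.2838 1.2437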